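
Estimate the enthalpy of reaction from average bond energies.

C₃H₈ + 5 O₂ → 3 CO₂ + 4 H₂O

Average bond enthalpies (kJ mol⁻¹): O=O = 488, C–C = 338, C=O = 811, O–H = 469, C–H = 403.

ΔH ≈ −2278 kJ

Bonds broken (reactants):
  C–C: 2 × 338 = 676
  C–H: 8 × 403 = 3224
  O=O: 5 × 488 = 2440
  Σ(broken) = 6340 kJ
Bonds formed (products):
  C=O: 6 × 811 = 4866
  O–H: 8 × 469 = 3752
  Σ(formed) = 8618 kJ
ΔH = Σ(broken) − Σ(formed) = 6340 − 8618 = −2278 kJ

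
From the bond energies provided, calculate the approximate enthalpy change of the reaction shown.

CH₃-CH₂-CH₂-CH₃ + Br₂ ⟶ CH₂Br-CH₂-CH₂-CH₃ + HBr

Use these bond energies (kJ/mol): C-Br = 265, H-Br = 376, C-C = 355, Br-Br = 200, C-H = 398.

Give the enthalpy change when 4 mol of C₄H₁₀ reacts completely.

ΔH = −172 kJ

Bonds broken (reactants):
  Br-Br: 1 × 200 = 200
  C-C: 3 × 355 = 1065
  C-H: 10 × 398 = 3980
  Σ(broken) = 5245 kJ
Bonds formed (products):
  C-Br: 1 × 265 = 265
  C-C: 3 × 355 = 1065
  C-H: 9 × 398 = 3582
  H-Br: 1 × 376 = 376
  Σ(formed) = 5288 kJ
ΔH = Σ(broken) − Σ(formed) = 5245 − 5288 = −43 kJ
For 4× the reaction as written: 4 × (−43) = −172 kJ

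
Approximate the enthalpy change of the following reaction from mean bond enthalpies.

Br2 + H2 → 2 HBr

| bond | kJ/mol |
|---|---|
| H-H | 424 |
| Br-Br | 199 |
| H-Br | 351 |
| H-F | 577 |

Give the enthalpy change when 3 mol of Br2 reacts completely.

ΔH = −237 kJ

Bonds broken (reactants):
  Br-Br: 1 × 199 = 199
  H-H: 1 × 424 = 424
  Σ(broken) = 623 kJ
Bonds formed (products):
  H-Br: 2 × 351 = 702
  Σ(formed) = 702 kJ
ΔH = Σ(broken) − Σ(formed) = 623 − 702 = −79 kJ
For 3× the reaction as written: 3 × (−79) = −237 kJ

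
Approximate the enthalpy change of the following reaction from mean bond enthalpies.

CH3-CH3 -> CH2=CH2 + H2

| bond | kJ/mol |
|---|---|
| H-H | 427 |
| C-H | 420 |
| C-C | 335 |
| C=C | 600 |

ΔH ≈ +148 kJ

Bonds broken (reactants):
  C-C: 1 × 335 = 335
  C-H: 6 × 420 = 2520
  Σ(broken) = 2855 kJ
Bonds formed (products):
  C-H: 4 × 420 = 1680
  C=C: 1 × 600 = 600
  H-H: 1 × 427 = 427
  Σ(formed) = 2707 kJ
ΔH = Σ(broken) − Σ(formed) = 2855 − 2707 = +148 kJ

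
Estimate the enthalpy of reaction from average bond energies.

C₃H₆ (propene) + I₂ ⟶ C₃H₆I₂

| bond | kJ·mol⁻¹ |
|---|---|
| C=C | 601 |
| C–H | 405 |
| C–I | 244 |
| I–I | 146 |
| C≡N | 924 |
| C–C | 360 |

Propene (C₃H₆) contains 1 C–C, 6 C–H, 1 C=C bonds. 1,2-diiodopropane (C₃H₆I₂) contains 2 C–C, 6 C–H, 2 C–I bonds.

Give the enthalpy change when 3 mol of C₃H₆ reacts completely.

ΔH = −303 kJ

Bonds broken (reactants):
  C–C: 1 × 360 = 360
  C–H: 6 × 405 = 2430
  C=C: 1 × 601 = 601
  I–I: 1 × 146 = 146
  Σ(broken) = 3537 kJ
Bonds formed (products):
  C–C: 2 × 360 = 720
  C–H: 6 × 405 = 2430
  C–I: 2 × 244 = 488
  Σ(formed) = 3638 kJ
ΔH = Σ(broken) − Σ(formed) = 3537 − 3638 = −101 kJ
For 3× the reaction as written: 3 × (−101) = −303 kJ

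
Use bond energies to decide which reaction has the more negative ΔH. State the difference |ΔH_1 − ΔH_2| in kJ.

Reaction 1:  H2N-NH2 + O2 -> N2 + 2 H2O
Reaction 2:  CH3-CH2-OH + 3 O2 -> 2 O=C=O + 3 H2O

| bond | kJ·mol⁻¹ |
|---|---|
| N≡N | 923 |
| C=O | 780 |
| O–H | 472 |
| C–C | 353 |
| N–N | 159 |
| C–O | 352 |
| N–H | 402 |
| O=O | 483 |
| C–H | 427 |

Reaction 2, by 630 kJ

Reaction 1:
  Bonds broken (reactants):
    N–H: 4 × 402 = 1608
    N–N: 1 × 159 = 159
    O=O: 1 × 483 = 483
    Σ(broken) = 2250 kJ
  Bonds formed (products):
    N≡N: 1 × 923 = 923
    O–H: 4 × 472 = 1888
    Σ(formed) = 2811 kJ
  ΔH_1 = 2250 − 2811 = −561 kJ
Reaction 2:
  Bonds broken (reactants):
    C–C: 1 × 353 = 353
    C–H: 5 × 427 = 2135
    C–O: 1 × 352 = 352
    O–H: 1 × 472 = 472
    O=O: 3 × 483 = 1449
    Σ(broken) = 4761 kJ
  Bonds formed (products):
    C=O: 4 × 780 = 3120
    O–H: 6 × 472 = 2832
    Σ(formed) = 5952 kJ
  ΔH_2 = 4761 − 5952 = −1191 kJ
ΔH_1 − ΔH_2 = +630 kJ, so reaction 2 has the more negative ΔH; |ΔH_1 − ΔH_2| = 630 kJ.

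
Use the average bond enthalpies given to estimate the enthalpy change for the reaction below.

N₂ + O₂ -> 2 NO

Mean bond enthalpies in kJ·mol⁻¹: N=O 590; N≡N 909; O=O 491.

ΔH ≈ +220 kJ

Bonds broken (reactants):
  N≡N: 1 × 909 = 909
  O=O: 1 × 491 = 491
  Σ(broken) = 1400 kJ
Bonds formed (products):
  N=O: 2 × 590 = 1180
  Σ(formed) = 1180 kJ
ΔH = Σ(broken) − Σ(formed) = 1400 − 1180 = +220 kJ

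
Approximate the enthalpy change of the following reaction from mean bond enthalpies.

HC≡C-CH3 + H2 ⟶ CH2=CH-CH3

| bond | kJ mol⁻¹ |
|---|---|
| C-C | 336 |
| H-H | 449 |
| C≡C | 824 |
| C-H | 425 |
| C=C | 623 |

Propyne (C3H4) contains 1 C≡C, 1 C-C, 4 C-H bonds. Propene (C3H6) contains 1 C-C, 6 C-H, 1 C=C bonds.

Bonds broken (reactants):
  C≡C: 1 × 824 = 824
  C-C: 1 × 336 = 336
  C-H: 4 × 425 = 1700
  H-H: 1 × 449 = 449
  Σ(broken) = 3309 kJ
Bonds formed (products):
  C-C: 1 × 336 = 336
  C-H: 6 × 425 = 2550
  C=C: 1 × 623 = 623
  Σ(formed) = 3509 kJ
ΔH = Σ(broken) − Σ(formed) = 3309 − 3509 = −200 kJ

ΔH ≈ −200 kJ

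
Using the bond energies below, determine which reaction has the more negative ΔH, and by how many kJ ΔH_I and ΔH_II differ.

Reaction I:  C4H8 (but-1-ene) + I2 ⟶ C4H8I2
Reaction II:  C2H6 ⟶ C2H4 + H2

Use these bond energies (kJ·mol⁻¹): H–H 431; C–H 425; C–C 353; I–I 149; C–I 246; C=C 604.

Reaction I, by 260 kJ

Reaction I:
  Bonds broken (reactants):
    C–C: 2 × 353 = 706
    C–H: 8 × 425 = 3400
    C=C: 1 × 604 = 604
    I–I: 1 × 149 = 149
    Σ(broken) = 4859 kJ
  Bonds formed (products):
    C–C: 3 × 353 = 1059
    C–H: 8 × 425 = 3400
    C–I: 2 × 246 = 492
    Σ(formed) = 4951 kJ
  ΔH_I = 4859 − 4951 = −92 kJ
Reaction II:
  Bonds broken (reactants):
    C–C: 1 × 353 = 353
    C–H: 6 × 425 = 2550
    Σ(broken) = 2903 kJ
  Bonds formed (products):
    C–H: 4 × 425 = 1700
    C=C: 1 × 604 = 604
    H–H: 1 × 431 = 431
    Σ(formed) = 2735 kJ
  ΔH_II = 2903 − 2735 = +168 kJ
ΔH_I − ΔH_II = −260 kJ, so reaction I has the more negative ΔH; |ΔH_I − ΔH_II| = 260 kJ.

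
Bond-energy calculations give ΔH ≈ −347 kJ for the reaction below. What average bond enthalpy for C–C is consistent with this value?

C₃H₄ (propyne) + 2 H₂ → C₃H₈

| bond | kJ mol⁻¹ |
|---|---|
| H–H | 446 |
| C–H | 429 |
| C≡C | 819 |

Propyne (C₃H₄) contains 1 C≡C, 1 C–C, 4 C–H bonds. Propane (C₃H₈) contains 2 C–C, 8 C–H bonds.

Let D be the C–C bond energy.
Σ(broken) = 1×819 + 1×D + 4×429 + 2×446 = 3427 + D
Σ(formed) = 2×D + 8×429 = 3432 + 2D
ΔH = Σ(broken) − Σ(formed) = (3427 + D) − (3432 + 2D) = −5 − D
Setting this equal to −347 kJ gives D = 342 kJ/mol.

D(C–C) ≈ 342 kJ/mol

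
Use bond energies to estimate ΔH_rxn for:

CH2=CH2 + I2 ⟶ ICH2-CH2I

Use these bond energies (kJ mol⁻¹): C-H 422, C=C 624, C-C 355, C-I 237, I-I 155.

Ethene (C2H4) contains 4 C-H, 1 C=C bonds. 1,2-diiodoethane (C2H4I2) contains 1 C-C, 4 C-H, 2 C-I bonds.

Bonds broken (reactants):
  C-H: 4 × 422 = 1688
  C=C: 1 × 624 = 624
  I-I: 1 × 155 = 155
  Σ(broken) = 2467 kJ
Bonds formed (products):
  C-C: 1 × 355 = 355
  C-H: 4 × 422 = 1688
  C-I: 2 × 237 = 474
  Σ(formed) = 2517 kJ
ΔH = Σ(broken) − Σ(formed) = 2467 − 2517 = −50 kJ

ΔH ≈ −50 kJ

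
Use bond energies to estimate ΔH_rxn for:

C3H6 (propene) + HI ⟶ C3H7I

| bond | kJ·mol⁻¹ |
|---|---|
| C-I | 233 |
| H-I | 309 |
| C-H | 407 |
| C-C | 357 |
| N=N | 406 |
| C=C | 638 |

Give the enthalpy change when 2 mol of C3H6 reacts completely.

Bonds broken (reactants):
  C-C: 1 × 357 = 357
  C-H: 6 × 407 = 2442
  C=C: 1 × 638 = 638
  H-I: 1 × 309 = 309
  Σ(broken) = 3746 kJ
Bonds formed (products):
  C-C: 2 × 357 = 714
  C-H: 7 × 407 = 2849
  C-I: 1 × 233 = 233
  Σ(formed) = 3796 kJ
ΔH = Σ(broken) − Σ(formed) = 3746 − 3796 = −50 kJ
For 2× the reaction as written: 2 × (−50) = −100 kJ

ΔH = −100 kJ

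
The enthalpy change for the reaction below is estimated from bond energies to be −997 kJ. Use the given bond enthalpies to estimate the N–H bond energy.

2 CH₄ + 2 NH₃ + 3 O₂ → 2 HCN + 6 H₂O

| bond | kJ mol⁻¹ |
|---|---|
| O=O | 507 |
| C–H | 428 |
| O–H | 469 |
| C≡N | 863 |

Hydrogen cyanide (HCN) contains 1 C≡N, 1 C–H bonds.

Let D be the N–H bond energy.
Σ(broken) = 8×428 + 6×D + 3×507 = 4945 + 6D
Σ(formed) = 2×863 + 2×428 + 12×469 = 8210
ΔH = Σ(broken) − Σ(formed) = (4945 + 6D) − (8210) = −3265 + 6D
Setting this equal to −997 kJ gives 6D = 2268, so D = 378 kJ/mol.

D(N–H) ≈ 378 kJ/mol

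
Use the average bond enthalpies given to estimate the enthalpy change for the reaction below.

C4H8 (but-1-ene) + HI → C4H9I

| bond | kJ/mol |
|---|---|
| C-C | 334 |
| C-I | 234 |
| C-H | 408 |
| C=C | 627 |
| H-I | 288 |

ΔH ≈ −61 kJ

Bonds broken (reactants):
  C-C: 2 × 334 = 668
  C-H: 8 × 408 = 3264
  C=C: 1 × 627 = 627
  H-I: 1 × 288 = 288
  Σ(broken) = 4847 kJ
Bonds formed (products):
  C-C: 3 × 334 = 1002
  C-H: 9 × 408 = 3672
  C-I: 1 × 234 = 234
  Σ(formed) = 4908 kJ
ΔH = Σ(broken) − Σ(formed) = 4847 − 4908 = −61 kJ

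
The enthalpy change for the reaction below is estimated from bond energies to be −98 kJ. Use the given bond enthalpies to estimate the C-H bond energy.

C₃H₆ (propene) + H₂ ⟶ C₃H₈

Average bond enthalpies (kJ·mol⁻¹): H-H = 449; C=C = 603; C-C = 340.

D(C-H) ≈ 405 kJ/mol

Let D be the C-H bond energy.
Σ(broken) = 1×340 + 6×D + 1×603 + 1×449 = 1392 + 6D
Σ(formed) = 2×340 + 8×D = 680 + 8D
ΔH = Σ(broken) − Σ(formed) = (1392 + 6D) − (680 + 8D) = +712 − 2D
Setting this equal to −98 kJ gives 2D = 810, so D = 405 kJ/mol.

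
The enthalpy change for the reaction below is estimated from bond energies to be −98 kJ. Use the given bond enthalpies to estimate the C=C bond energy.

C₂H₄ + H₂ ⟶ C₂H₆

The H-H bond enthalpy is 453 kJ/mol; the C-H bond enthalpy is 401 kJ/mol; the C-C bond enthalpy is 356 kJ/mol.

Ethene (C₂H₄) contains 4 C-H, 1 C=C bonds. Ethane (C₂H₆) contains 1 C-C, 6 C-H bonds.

Let D be the C=C bond energy.
Σ(broken) = 4×401 + 1×D + 1×453 = 2057 + D
Σ(formed) = 1×356 + 6×401 = 2762
ΔH = Σ(broken) − Σ(formed) = (2057 + D) − (2762) = −705 + D
Setting this equal to −98 kJ gives D = 607 kJ/mol.

D(C=C) ≈ 607 kJ/mol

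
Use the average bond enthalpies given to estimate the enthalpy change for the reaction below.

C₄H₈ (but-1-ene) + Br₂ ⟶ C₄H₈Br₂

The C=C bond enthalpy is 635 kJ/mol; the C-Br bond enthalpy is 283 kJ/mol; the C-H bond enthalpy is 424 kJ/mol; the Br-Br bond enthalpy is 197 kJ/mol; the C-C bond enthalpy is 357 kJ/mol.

ΔH ≈ −91 kJ

Bonds broken (reactants):
  Br-Br: 1 × 197 = 197
  C-C: 2 × 357 = 714
  C-H: 8 × 424 = 3392
  C=C: 1 × 635 = 635
  Σ(broken) = 4938 kJ
Bonds formed (products):
  C-Br: 2 × 283 = 566
  C-C: 3 × 357 = 1071
  C-H: 8 × 424 = 3392
  Σ(formed) = 5029 kJ
ΔH = Σ(broken) − Σ(formed) = 4938 − 5029 = −91 kJ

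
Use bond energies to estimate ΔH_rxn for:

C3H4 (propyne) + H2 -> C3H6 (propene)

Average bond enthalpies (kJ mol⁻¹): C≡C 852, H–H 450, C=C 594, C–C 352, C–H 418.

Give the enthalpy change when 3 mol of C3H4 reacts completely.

Bonds broken (reactants):
  C≡C: 1 × 852 = 852
  C–C: 1 × 352 = 352
  C–H: 4 × 418 = 1672
  H–H: 1 × 450 = 450
  Σ(broken) = 3326 kJ
Bonds formed (products):
  C–C: 1 × 352 = 352
  C–H: 6 × 418 = 2508
  C=C: 1 × 594 = 594
  Σ(formed) = 3454 kJ
ΔH = Σ(broken) − Σ(formed) = 3326 − 3454 = −128 kJ
For 3× the reaction as written: 3 × (−128) = −384 kJ

ΔH = −384 kJ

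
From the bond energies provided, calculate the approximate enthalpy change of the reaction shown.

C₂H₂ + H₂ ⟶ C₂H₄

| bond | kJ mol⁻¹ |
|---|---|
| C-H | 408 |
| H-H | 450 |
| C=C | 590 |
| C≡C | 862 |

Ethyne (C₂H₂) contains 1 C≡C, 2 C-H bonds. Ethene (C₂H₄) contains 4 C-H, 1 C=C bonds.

ΔH ≈ −94 kJ

Bonds broken (reactants):
  C≡C: 1 × 862 = 862
  C-H: 2 × 408 = 816
  H-H: 1 × 450 = 450
  Σ(broken) = 2128 kJ
Bonds formed (products):
  C-H: 4 × 408 = 1632
  C=C: 1 × 590 = 590
  Σ(formed) = 2222 kJ
ΔH = Σ(broken) − Σ(formed) = 2128 − 2222 = −94 kJ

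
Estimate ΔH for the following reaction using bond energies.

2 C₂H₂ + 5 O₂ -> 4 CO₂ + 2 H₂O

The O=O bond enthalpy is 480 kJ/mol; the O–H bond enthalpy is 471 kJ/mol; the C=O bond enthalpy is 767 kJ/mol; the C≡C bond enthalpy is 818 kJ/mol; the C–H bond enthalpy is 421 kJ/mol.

Bonds broken (reactants):
  C≡C: 2 × 818 = 1636
  C–H: 4 × 421 = 1684
  O=O: 5 × 480 = 2400
  Σ(broken) = 5720 kJ
Bonds formed (products):
  C=O: 8 × 767 = 6136
  O–H: 4 × 471 = 1884
  Σ(formed) = 8020 kJ
ΔH = Σ(broken) − Σ(formed) = 5720 − 8020 = −2300 kJ

ΔH ≈ −2300 kJ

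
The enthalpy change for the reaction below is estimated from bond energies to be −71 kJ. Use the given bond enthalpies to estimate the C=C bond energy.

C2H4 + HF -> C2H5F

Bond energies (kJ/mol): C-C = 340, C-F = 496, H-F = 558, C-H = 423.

Let D be the C=C bond energy.
Σ(broken) = 4×423 + 1×D + 1×558 = 2250 + D
Σ(formed) = 1×340 + 1×496 + 5×423 = 2951
ΔH = Σ(broken) − Σ(formed) = (2250 + D) − (2951) = −701 + D
Setting this equal to −71 kJ gives D = 630 kJ/mol.

D(C=C) ≈ 630 kJ/mol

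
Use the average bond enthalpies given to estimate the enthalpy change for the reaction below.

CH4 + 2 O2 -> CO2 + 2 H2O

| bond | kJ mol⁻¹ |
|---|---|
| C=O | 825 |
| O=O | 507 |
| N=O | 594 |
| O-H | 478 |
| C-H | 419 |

Bonds broken (reactants):
  C-H: 4 × 419 = 1676
  O=O: 2 × 507 = 1014
  Σ(broken) = 2690 kJ
Bonds formed (products):
  C=O: 2 × 825 = 1650
  O-H: 4 × 478 = 1912
  Σ(formed) = 3562 kJ
ΔH = Σ(broken) − Σ(formed) = 2690 − 3562 = −872 kJ

ΔH ≈ −872 kJ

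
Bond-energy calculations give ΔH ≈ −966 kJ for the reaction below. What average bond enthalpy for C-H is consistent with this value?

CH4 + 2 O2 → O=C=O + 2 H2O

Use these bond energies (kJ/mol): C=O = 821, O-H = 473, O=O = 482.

D(C-H) ≈ 401 kJ/mol

Let D be the C-H bond energy.
Σ(broken) = 4×D + 2×482 = 964 + 4D
Σ(formed) = 2×821 + 4×473 = 3534
ΔH = Σ(broken) − Σ(formed) = (964 + 4D) − (3534) = −2570 + 4D
Setting this equal to −966 kJ gives 4D = 1604, so D = 401 kJ/mol.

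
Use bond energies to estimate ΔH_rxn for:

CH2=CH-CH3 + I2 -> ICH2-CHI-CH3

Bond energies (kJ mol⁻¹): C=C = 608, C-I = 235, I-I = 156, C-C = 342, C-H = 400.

ΔH ≈ −48 kJ

Bonds broken (reactants):
  C-C: 1 × 342 = 342
  C-H: 6 × 400 = 2400
  C=C: 1 × 608 = 608
  I-I: 1 × 156 = 156
  Σ(broken) = 3506 kJ
Bonds formed (products):
  C-C: 2 × 342 = 684
  C-H: 6 × 400 = 2400
  C-I: 2 × 235 = 470
  Σ(formed) = 3554 kJ
ΔH = Σ(broken) − Σ(formed) = 3506 − 3554 = −48 kJ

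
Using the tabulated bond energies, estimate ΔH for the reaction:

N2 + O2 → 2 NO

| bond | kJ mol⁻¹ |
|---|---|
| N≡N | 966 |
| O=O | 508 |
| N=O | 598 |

ΔH ≈ +278 kJ

Bonds broken (reactants):
  N≡N: 1 × 966 = 966
  O=O: 1 × 508 = 508
  Σ(broken) = 1474 kJ
Bonds formed (products):
  N=O: 2 × 598 = 1196
  Σ(formed) = 1196 kJ
ΔH = Σ(broken) − Σ(formed) = 1474 − 1196 = +278 kJ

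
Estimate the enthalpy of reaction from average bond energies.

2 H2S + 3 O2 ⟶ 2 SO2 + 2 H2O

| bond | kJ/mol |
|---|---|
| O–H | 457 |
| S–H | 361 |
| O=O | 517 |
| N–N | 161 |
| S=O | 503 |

Bonds broken (reactants):
  O=O: 3 × 517 = 1551
  S–H: 4 × 361 = 1444
  Σ(broken) = 2995 kJ
Bonds formed (products):
  O–H: 4 × 457 = 1828
  S=O: 4 × 503 = 2012
  Σ(formed) = 3840 kJ
ΔH = Σ(broken) − Σ(formed) = 2995 − 3840 = −845 kJ

ΔH ≈ −845 kJ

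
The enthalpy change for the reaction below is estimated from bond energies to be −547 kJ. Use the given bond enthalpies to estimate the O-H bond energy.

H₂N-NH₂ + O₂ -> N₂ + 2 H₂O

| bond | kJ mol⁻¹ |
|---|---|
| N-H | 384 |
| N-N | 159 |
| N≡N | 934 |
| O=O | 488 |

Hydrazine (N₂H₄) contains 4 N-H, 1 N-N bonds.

Let D be the O-H bond energy.
Σ(broken) = 4×384 + 1×159 + 1×488 = 2183
Σ(formed) = 1×934 + 4×D = 934 + 4D
ΔH = Σ(broken) − Σ(formed) = (2183) − (934 + 4D) = +1249 − 4D
Setting this equal to −547 kJ gives 4D = 1796, so D = 449 kJ/mol.

D(O-H) ≈ 449 kJ/mol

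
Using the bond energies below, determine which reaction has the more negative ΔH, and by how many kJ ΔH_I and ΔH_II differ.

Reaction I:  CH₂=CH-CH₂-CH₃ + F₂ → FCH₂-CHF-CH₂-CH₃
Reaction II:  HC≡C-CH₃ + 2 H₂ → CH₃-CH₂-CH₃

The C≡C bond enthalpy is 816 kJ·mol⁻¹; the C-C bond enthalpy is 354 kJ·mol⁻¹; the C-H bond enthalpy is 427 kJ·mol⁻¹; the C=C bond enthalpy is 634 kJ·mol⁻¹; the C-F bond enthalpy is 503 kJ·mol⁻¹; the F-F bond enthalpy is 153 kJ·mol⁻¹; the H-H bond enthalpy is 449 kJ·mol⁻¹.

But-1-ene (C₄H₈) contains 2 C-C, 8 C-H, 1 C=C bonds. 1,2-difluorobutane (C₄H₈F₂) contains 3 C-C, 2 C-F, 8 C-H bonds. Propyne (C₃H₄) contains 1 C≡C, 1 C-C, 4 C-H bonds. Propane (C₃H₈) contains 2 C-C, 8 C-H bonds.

Reaction I, by 225 kJ

Reaction I:
  Bonds broken (reactants):
    C-C: 2 × 354 = 708
    C-H: 8 × 427 = 3416
    C=C: 1 × 634 = 634
    F-F: 1 × 153 = 153
    Σ(broken) = 4911 kJ
  Bonds formed (products):
    C-C: 3 × 354 = 1062
    C-F: 2 × 503 = 1006
    C-H: 8 × 427 = 3416
    Σ(formed) = 5484 kJ
  ΔH_I = 4911 − 5484 = −573 kJ
Reaction II:
  Bonds broken (reactants):
    C≡C: 1 × 816 = 816
    C-C: 1 × 354 = 354
    C-H: 4 × 427 = 1708
    H-H: 2 × 449 = 898
    Σ(broken) = 3776 kJ
  Bonds formed (products):
    C-C: 2 × 354 = 708
    C-H: 8 × 427 = 3416
    Σ(formed) = 4124 kJ
  ΔH_II = 3776 − 4124 = −348 kJ
ΔH_I − ΔH_II = −225 kJ, so reaction I has the more negative ΔH; |ΔH_I − ΔH_II| = 225 kJ.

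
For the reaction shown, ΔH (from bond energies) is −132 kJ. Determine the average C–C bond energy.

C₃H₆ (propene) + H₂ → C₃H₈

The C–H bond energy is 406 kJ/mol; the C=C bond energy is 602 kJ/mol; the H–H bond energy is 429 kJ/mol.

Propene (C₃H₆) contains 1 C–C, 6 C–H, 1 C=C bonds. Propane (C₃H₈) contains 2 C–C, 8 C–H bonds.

Let D be the C–C bond energy.
Σ(broken) = 1×D + 6×406 + 1×602 + 1×429 = 3467 + D
Σ(formed) = 2×D + 8×406 = 3248 + 2D
ΔH = Σ(broken) − Σ(formed) = (3467 + D) − (3248 + 2D) = +219 − D
Setting this equal to −132 kJ gives D = 351 kJ/mol.

D(C–C) ≈ 351 kJ/mol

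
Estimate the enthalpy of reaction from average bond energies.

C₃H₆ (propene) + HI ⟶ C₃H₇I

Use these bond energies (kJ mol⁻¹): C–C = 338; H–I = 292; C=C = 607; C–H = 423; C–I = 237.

Bonds broken (reactants):
  C–C: 1 × 338 = 338
  C–H: 6 × 423 = 2538
  C=C: 1 × 607 = 607
  H–I: 1 × 292 = 292
  Σ(broken) = 3775 kJ
Bonds formed (products):
  C–C: 2 × 338 = 676
  C–H: 7 × 423 = 2961
  C–I: 1 × 237 = 237
  Σ(formed) = 3874 kJ
ΔH = Σ(broken) − Σ(formed) = 3775 − 3874 = −99 kJ

ΔH ≈ −99 kJ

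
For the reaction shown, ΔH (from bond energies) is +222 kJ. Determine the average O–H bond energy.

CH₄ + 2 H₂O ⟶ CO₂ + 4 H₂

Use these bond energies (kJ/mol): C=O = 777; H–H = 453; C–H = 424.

D(O–H) ≈ 473 kJ/mol

Let D be the O–H bond energy.
Σ(broken) = 4×424 + 4×D = 1696 + 4D
Σ(formed) = 2×777 + 4×453 = 3366
ΔH = Σ(broken) − Σ(formed) = (1696 + 4D) − (3366) = −1670 + 4D
Setting this equal to +222 kJ gives 4D = 1892, so D = 473 kJ/mol.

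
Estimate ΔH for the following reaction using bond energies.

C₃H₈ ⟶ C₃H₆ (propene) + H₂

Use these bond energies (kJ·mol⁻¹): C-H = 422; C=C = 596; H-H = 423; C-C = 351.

ΔH ≈ +176 kJ

Bonds broken (reactants):
  C-C: 2 × 351 = 702
  C-H: 8 × 422 = 3376
  Σ(broken) = 4078 kJ
Bonds formed (products):
  C-C: 1 × 351 = 351
  C-H: 6 × 422 = 2532
  C=C: 1 × 596 = 596
  H-H: 1 × 423 = 423
  Σ(formed) = 3902 kJ
ΔH = Σ(broken) − Σ(formed) = 4078 − 3902 = +176 kJ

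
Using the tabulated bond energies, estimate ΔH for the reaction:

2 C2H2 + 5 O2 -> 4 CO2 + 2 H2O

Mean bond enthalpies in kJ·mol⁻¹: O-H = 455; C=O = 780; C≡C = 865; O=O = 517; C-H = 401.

ΔH ≈ −2141 kJ

Bonds broken (reactants):
  C≡C: 2 × 865 = 1730
  C-H: 4 × 401 = 1604
  O=O: 5 × 517 = 2585
  Σ(broken) = 5919 kJ
Bonds formed (products):
  C=O: 8 × 780 = 6240
  O-H: 4 × 455 = 1820
  Σ(formed) = 8060 kJ
ΔH = Σ(broken) − Σ(formed) = 5919 − 8060 = −2141 kJ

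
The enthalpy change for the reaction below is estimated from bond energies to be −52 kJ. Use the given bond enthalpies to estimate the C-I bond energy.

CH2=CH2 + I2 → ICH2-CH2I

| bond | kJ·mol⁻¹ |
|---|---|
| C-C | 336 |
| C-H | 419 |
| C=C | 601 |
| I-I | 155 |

Let D be the C-I bond energy.
Σ(broken) = 4×419 + 1×601 + 1×155 = 2432
Σ(formed) = 1×336 + 4×419 + 2×D = 2012 + 2D
ΔH = Σ(broken) − Σ(formed) = (2432) − (2012 + 2D) = +420 − 2D
Setting this equal to −52 kJ gives 2D = 472, so D = 236 kJ/mol.

D(C-I) ≈ 236 kJ/mol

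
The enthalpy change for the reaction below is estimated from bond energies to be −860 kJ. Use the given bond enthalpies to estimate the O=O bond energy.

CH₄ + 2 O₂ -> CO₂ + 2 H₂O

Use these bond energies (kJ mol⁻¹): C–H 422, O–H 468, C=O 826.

Let D be the O=O bond energy.
Σ(broken) = 4×422 + 2×D = 1688 + 2D
Σ(formed) = 2×826 + 4×468 = 3524
ΔH = Σ(broken) − Σ(formed) = (1688 + 2D) − (3524) = −1836 + 2D
Setting this equal to −860 kJ gives 2D = 976, so D = 488 kJ/mol.

D(O=O) ≈ 488 kJ/mol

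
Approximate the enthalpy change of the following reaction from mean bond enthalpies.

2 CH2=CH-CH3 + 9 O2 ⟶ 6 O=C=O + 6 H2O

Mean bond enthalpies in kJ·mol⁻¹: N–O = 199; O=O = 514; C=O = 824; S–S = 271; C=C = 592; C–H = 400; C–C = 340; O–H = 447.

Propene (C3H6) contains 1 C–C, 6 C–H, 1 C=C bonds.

ΔH ≈ −3962 kJ

Bonds broken (reactants):
  C–C: 2 × 340 = 680
  C–H: 12 × 400 = 4800
  C=C: 2 × 592 = 1184
  O=O: 9 × 514 = 4626
  Σ(broken) = 11290 kJ
Bonds formed (products):
  C=O: 12 × 824 = 9888
  O–H: 12 × 447 = 5364
  Σ(formed) = 15252 kJ
ΔH = Σ(broken) − Σ(formed) = 11290 − 15252 = −3962 kJ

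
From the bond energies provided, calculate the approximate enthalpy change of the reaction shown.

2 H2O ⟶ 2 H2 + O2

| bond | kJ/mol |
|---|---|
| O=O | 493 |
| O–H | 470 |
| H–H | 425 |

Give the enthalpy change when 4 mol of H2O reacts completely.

ΔH = +1074 kJ

Bonds broken (reactants):
  O–H: 4 × 470 = 1880
  Σ(broken) = 1880 kJ
Bonds formed (products):
  H–H: 2 × 425 = 850
  O=O: 1 × 493 = 493
  Σ(formed) = 1343 kJ
ΔH = Σ(broken) − Σ(formed) = 1880 − 1343 = +537 kJ
For 2× the reaction as written: 2 × (+537) = +1074 kJ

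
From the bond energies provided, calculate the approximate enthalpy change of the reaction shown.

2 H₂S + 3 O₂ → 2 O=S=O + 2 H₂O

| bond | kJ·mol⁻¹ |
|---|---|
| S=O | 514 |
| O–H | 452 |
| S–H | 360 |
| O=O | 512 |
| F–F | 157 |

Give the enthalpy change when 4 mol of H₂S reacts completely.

Bonds broken (reactants):
  O=O: 3 × 512 = 1536
  S–H: 4 × 360 = 1440
  Σ(broken) = 2976 kJ
Bonds formed (products):
  O–H: 4 × 452 = 1808
  S=O: 4 × 514 = 2056
  Σ(formed) = 3864 kJ
ΔH = Σ(broken) − Σ(formed) = 2976 − 3864 = −888 kJ
For 2× the reaction as written: 2 × (−888) = −1776 kJ

ΔH = −1776 kJ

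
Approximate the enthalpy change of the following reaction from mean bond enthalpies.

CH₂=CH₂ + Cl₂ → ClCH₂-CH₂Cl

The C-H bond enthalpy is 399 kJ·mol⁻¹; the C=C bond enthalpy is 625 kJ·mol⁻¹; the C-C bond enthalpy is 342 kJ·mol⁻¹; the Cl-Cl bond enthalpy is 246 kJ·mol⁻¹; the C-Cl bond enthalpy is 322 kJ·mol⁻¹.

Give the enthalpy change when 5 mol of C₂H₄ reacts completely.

ΔH = −575 kJ

Bonds broken (reactants):
  C-H: 4 × 399 = 1596
  C=C: 1 × 625 = 625
  Cl-Cl: 1 × 246 = 246
  Σ(broken) = 2467 kJ
Bonds formed (products):
  C-C: 1 × 342 = 342
  C-Cl: 2 × 322 = 644
  C-H: 4 × 399 = 1596
  Σ(formed) = 2582 kJ
ΔH = Σ(broken) − Σ(formed) = 2467 − 2582 = −115 kJ
For 5× the reaction as written: 5 × (−115) = −575 kJ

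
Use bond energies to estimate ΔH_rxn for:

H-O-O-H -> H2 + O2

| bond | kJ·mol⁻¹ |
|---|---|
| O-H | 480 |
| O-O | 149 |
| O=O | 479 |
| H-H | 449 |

ΔH ≈ +181 kJ

Bonds broken (reactants):
  O-H: 2 × 480 = 960
  O-O: 1 × 149 = 149
  Σ(broken) = 1109 kJ
Bonds formed (products):
  H-H: 1 × 449 = 449
  O=O: 1 × 479 = 479
  Σ(formed) = 928 kJ
ΔH = Σ(broken) − Σ(formed) = 1109 − 928 = +181 kJ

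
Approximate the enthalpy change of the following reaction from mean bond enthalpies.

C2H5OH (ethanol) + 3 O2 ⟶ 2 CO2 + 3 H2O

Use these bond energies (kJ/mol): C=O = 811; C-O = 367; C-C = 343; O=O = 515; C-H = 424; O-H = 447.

Bonds broken (reactants):
  C-C: 1 × 343 = 343
  C-H: 5 × 424 = 2120
  C-O: 1 × 367 = 367
  O-H: 1 × 447 = 447
  O=O: 3 × 515 = 1545
  Σ(broken) = 4822 kJ
Bonds formed (products):
  C=O: 4 × 811 = 3244
  O-H: 6 × 447 = 2682
  Σ(formed) = 5926 kJ
ΔH = Σ(broken) − Σ(formed) = 4822 − 5926 = −1104 kJ

ΔH ≈ −1104 kJ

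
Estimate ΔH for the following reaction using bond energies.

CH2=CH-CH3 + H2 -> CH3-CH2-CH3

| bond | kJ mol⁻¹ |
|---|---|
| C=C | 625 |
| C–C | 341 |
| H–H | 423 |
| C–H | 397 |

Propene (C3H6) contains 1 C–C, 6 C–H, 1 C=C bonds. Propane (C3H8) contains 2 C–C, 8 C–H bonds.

Bonds broken (reactants):
  C–C: 1 × 341 = 341
  C–H: 6 × 397 = 2382
  C=C: 1 × 625 = 625
  H–H: 1 × 423 = 423
  Σ(broken) = 3771 kJ
Bonds formed (products):
  C–C: 2 × 341 = 682
  C–H: 8 × 397 = 3176
  Σ(formed) = 3858 kJ
ΔH = Σ(broken) − Σ(formed) = 3771 − 3858 = −87 kJ

ΔH ≈ −87 kJ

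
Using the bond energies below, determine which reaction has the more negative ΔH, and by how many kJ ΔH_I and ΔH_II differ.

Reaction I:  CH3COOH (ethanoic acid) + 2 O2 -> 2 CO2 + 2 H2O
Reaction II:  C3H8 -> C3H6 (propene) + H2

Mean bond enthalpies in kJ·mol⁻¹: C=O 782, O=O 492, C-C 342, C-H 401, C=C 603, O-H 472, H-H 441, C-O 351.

Reaction I, by 982 kJ

Reaction I:
  Bonds broken (reactants):
    C-C: 1 × 342 = 342
    C-H: 3 × 401 = 1203
    C-O: 1 × 351 = 351
    C=O: 1 × 782 = 782
    O-H: 1 × 472 = 472
    O=O: 2 × 492 = 984
    Σ(broken) = 4134 kJ
  Bonds formed (products):
    C=O: 4 × 782 = 3128
    O-H: 4 × 472 = 1888
    Σ(formed) = 5016 kJ
  ΔH_I = 4134 − 5016 = −882 kJ
Reaction II:
  Bonds broken (reactants):
    C-C: 2 × 342 = 684
    C-H: 8 × 401 = 3208
    Σ(broken) = 3892 kJ
  Bonds formed (products):
    C-C: 1 × 342 = 342
    C-H: 6 × 401 = 2406
    C=C: 1 × 603 = 603
    H-H: 1 × 441 = 441
    Σ(formed) = 3792 kJ
  ΔH_II = 3892 − 3792 = +100 kJ
ΔH_I − ΔH_II = −982 kJ, so reaction I has the more negative ΔH; |ΔH_I − ΔH_II| = 982 kJ.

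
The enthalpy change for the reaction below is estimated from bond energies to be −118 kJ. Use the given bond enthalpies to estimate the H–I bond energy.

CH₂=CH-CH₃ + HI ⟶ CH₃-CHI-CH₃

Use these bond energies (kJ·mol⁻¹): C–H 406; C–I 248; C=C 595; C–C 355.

Let D be the H–I bond energy.
Σ(broken) = 1×355 + 6×406 + 1×595 + 1×D = 3386 + D
Σ(formed) = 2×355 + 7×406 + 1×248 = 3800
ΔH = Σ(broken) − Σ(formed) = (3386 + D) − (3800) = −414 + D
Setting this equal to −118 kJ gives D = 296 kJ/mol.

D(H–I) ≈ 296 kJ/mol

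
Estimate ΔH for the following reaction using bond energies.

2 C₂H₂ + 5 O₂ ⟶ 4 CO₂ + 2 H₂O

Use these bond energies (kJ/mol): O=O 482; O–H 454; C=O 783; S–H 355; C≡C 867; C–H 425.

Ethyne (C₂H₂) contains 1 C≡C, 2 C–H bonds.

Bonds broken (reactants):
  C≡C: 2 × 867 = 1734
  C–H: 4 × 425 = 1700
  O=O: 5 × 482 = 2410
  Σ(broken) = 5844 kJ
Bonds formed (products):
  C=O: 8 × 783 = 6264
  O–H: 4 × 454 = 1816
  Σ(formed) = 8080 kJ
ΔH = Σ(broken) − Σ(formed) = 5844 − 8080 = −2236 kJ

ΔH ≈ −2236 kJ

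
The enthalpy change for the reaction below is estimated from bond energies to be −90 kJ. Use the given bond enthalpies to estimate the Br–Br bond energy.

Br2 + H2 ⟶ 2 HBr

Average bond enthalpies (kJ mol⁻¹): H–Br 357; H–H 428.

Let D be the Br–Br bond energy.
Σ(broken) = 1×D + 1×428 = 428 + D
Σ(formed) = 2×357 = 714
ΔH = Σ(broken) − Σ(formed) = (428 + D) − (714) = −286 + D
Setting this equal to −90 kJ gives D = 196 kJ/mol.

D(Br–Br) ≈ 196 kJ/mol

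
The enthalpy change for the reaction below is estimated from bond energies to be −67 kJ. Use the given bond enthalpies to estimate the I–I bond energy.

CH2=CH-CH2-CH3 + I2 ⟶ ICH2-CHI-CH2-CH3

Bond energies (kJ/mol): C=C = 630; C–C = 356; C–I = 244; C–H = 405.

Let D be the I–I bond energy.
Σ(broken) = 2×356 + 8×405 + 1×630 + 1×D = 4582 + D
Σ(formed) = 3×356 + 8×405 + 2×244 = 4796
ΔH = Σ(broken) − Σ(formed) = (4582 + D) − (4796) = −214 + D
Setting this equal to −67 kJ gives D = 147 kJ/mol.

D(I–I) ≈ 147 kJ/mol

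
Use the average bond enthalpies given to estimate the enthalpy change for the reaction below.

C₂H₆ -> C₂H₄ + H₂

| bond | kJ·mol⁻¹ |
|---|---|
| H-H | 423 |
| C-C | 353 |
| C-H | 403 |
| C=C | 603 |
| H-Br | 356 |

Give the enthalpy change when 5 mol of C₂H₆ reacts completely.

Bonds broken (reactants):
  C-C: 1 × 353 = 353
  C-H: 6 × 403 = 2418
  Σ(broken) = 2771 kJ
Bonds formed (products):
  C-H: 4 × 403 = 1612
  C=C: 1 × 603 = 603
  H-H: 1 × 423 = 423
  Σ(formed) = 2638 kJ
ΔH = Σ(broken) − Σ(formed) = 2771 − 2638 = +133 kJ
For 5× the reaction as written: 5 × (+133) = +665 kJ

ΔH = +665 kJ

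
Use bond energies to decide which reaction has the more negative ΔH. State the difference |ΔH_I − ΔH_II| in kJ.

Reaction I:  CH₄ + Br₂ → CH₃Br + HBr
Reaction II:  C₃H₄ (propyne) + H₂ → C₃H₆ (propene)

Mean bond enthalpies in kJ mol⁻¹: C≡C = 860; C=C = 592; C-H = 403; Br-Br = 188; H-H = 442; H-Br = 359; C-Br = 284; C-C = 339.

Reaction II, by 44 kJ

Reaction I:
  Bonds broken (reactants):
    Br-Br: 1 × 188 = 188
    C-H: 4 × 403 = 1612
    Σ(broken) = 1800 kJ
  Bonds formed (products):
    C-Br: 1 × 284 = 284
    C-H: 3 × 403 = 1209
    H-Br: 1 × 359 = 359
    Σ(formed) = 1852 kJ
  ΔH_I = 1800 − 1852 = −52 kJ
Reaction II:
  Bonds broken (reactants):
    C≡C: 1 × 860 = 860
    C-C: 1 × 339 = 339
    C-H: 4 × 403 = 1612
    H-H: 1 × 442 = 442
    Σ(broken) = 3253 kJ
  Bonds formed (products):
    C-C: 1 × 339 = 339
    C-H: 6 × 403 = 2418
    C=C: 1 × 592 = 592
    Σ(formed) = 3349 kJ
  ΔH_II = 3253 − 3349 = −96 kJ
ΔH_I − ΔH_II = +44 kJ, so reaction II has the more negative ΔH; |ΔH_I − ΔH_II| = 44 kJ.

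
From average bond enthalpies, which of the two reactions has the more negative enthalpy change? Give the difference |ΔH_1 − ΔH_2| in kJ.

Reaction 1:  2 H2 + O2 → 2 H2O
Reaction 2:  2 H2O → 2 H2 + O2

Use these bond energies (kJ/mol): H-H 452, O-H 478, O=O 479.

Reaction 1, by 1058 kJ

Reaction 1:
  Bonds broken (reactants):
    H-H: 2 × 452 = 904
    O=O: 1 × 479 = 479
    Σ(broken) = 1383 kJ
  Bonds formed (products):
    O-H: 4 × 478 = 1912
    Σ(formed) = 1912 kJ
  ΔH_1 = 1383 − 1912 = −529 kJ
Reaction 2:
  Bonds broken (reactants):
    O-H: 4 × 478 = 1912
    Σ(broken) = 1912 kJ
  Bonds formed (products):
    H-H: 2 × 452 = 904
    O=O: 1 × 479 = 479
    Σ(formed) = 1383 kJ
  ΔH_2 = 1912 − 1383 = +529 kJ
ΔH_1 − ΔH_2 = −1058 kJ, so reaction 1 has the more negative ΔH; |ΔH_1 − ΔH_2| = 1058 kJ.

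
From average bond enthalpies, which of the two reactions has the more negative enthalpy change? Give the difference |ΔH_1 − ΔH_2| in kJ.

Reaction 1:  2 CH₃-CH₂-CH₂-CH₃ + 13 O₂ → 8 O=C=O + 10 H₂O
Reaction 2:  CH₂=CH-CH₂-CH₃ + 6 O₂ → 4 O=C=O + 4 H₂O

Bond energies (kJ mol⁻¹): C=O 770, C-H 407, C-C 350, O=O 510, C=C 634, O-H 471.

Reaction 1, by 2592 kJ

Reaction 1:
  Bonds broken (reactants):
    C-C: 6 × 350 = 2100
    C-H: 20 × 407 = 8140
    O=O: 13 × 510 = 6630
    Σ(broken) = 16870 kJ
  Bonds formed (products):
    C=O: 16 × 770 = 12320
    O-H: 20 × 471 = 9420
    Σ(formed) = 21740 kJ
  ΔH_1 = 16870 − 21740 = −4870 kJ
Reaction 2:
  Bonds broken (reactants):
    C-C: 2 × 350 = 700
    C-H: 8 × 407 = 3256
    C=C: 1 × 634 = 634
    O=O: 6 × 510 = 3060
    Σ(broken) = 7650 kJ
  Bonds formed (products):
    C=O: 8 × 770 = 6160
    O-H: 8 × 471 = 3768
    Σ(formed) = 9928 kJ
  ΔH_2 = 7650 − 9928 = −2278 kJ
ΔH_1 − ΔH_2 = −2592 kJ, so reaction 1 has the more negative ΔH; |ΔH_1 − ΔH_2| = 2592 kJ.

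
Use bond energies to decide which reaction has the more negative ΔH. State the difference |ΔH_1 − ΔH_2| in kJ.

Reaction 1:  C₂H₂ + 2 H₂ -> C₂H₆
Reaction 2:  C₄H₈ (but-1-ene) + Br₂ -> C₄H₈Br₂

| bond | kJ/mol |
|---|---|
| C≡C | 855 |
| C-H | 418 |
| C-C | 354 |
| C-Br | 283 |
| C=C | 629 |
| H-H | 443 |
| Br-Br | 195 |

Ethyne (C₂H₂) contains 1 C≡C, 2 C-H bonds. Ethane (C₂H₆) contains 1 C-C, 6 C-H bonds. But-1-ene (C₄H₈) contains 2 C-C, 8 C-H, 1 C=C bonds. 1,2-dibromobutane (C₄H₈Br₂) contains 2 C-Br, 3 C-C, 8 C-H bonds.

Reaction 1, by 189 kJ

Reaction 1:
  Bonds broken (reactants):
    C≡C: 1 × 855 = 855
    C-H: 2 × 418 = 836
    H-H: 2 × 443 = 886
    Σ(broken) = 2577 kJ
  Bonds formed (products):
    C-C: 1 × 354 = 354
    C-H: 6 × 418 = 2508
    Σ(formed) = 2862 kJ
  ΔH_1 = 2577 − 2862 = −285 kJ
Reaction 2:
  Bonds broken (reactants):
    Br-Br: 1 × 195 = 195
    C-C: 2 × 354 = 708
    C-H: 8 × 418 = 3344
    C=C: 1 × 629 = 629
    Σ(broken) = 4876 kJ
  Bonds formed (products):
    C-Br: 2 × 283 = 566
    C-C: 3 × 354 = 1062
    C-H: 8 × 418 = 3344
    Σ(formed) = 4972 kJ
  ΔH_2 = 4876 − 4972 = −96 kJ
ΔH_1 − ΔH_2 = −189 kJ, so reaction 1 has the more negative ΔH; |ΔH_1 − ΔH_2| = 189 kJ.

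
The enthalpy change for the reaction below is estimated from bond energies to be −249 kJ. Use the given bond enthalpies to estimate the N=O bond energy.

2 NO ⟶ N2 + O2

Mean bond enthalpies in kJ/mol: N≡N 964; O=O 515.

D(N=O) ≈ 615 kJ/mol

Let D be the N=O bond energy.
Σ(broken) = 2×D = 2D
Σ(formed) = 1×964 + 1×515 = 1479
ΔH = Σ(broken) − Σ(formed) = (2D) − (1479) = −1479 + 2D
Setting this equal to −249 kJ gives 2D = 1230, so D = 615 kJ/mol.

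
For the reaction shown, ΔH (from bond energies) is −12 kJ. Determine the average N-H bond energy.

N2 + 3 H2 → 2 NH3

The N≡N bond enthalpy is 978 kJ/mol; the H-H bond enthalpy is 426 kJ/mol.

Let D be the N-H bond energy.
Σ(broken) = 3×426 + 1×978 = 2256
Σ(formed) = 6×D = 6D
ΔH = Σ(broken) − Σ(formed) = (2256) − (6D) = +2256 − 6D
Setting this equal to −12 kJ gives 6D = 2268, so D = 378 kJ/mol.

D(N-H) ≈ 378 kJ/mol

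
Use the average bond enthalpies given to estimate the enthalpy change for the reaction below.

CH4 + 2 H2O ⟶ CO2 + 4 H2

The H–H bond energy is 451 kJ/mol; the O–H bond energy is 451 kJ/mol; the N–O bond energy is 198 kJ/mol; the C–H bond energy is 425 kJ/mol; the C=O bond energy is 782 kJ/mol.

ΔH ≈ +136 kJ

Bonds broken (reactants):
  C–H: 4 × 425 = 1700
  O–H: 4 × 451 = 1804
  Σ(broken) = 3504 kJ
Bonds formed (products):
  C=O: 2 × 782 = 1564
  H–H: 4 × 451 = 1804
  Σ(formed) = 3368 kJ
ΔH = Σ(broken) − Σ(formed) = 3504 − 3368 = +136 kJ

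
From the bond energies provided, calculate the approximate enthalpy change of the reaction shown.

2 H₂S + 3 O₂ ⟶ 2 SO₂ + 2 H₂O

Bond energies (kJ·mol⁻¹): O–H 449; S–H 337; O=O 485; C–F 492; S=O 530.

Bonds broken (reactants):
  O=O: 3 × 485 = 1455
  S–H: 4 × 337 = 1348
  Σ(broken) = 2803 kJ
Bonds formed (products):
  O–H: 4 × 449 = 1796
  S=O: 4 × 530 = 2120
  Σ(formed) = 3916 kJ
ΔH = Σ(broken) − Σ(formed) = 2803 − 3916 = −1113 kJ

ΔH ≈ −1113 kJ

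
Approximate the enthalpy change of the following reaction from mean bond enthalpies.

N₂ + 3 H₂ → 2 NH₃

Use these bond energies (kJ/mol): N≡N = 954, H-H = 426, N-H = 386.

Bonds broken (reactants):
  H-H: 3 × 426 = 1278
  N≡N: 1 × 954 = 954
  Σ(broken) = 2232 kJ
Bonds formed (products):
  N-H: 6 × 386 = 2316
  Σ(formed) = 2316 kJ
ΔH = Σ(broken) − Σ(formed) = 2232 − 2316 = −84 kJ

ΔH ≈ −84 kJ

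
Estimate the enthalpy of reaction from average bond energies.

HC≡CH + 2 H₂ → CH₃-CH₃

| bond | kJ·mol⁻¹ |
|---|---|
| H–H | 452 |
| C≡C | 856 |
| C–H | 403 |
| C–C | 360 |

ΔH ≈ −212 kJ

Bonds broken (reactants):
  C≡C: 1 × 856 = 856
  C–H: 2 × 403 = 806
  H–H: 2 × 452 = 904
  Σ(broken) = 2566 kJ
Bonds formed (products):
  C–C: 1 × 360 = 360
  C–H: 6 × 403 = 2418
  Σ(formed) = 2778 kJ
ΔH = Σ(broken) − Σ(formed) = 2566 − 2778 = −212 kJ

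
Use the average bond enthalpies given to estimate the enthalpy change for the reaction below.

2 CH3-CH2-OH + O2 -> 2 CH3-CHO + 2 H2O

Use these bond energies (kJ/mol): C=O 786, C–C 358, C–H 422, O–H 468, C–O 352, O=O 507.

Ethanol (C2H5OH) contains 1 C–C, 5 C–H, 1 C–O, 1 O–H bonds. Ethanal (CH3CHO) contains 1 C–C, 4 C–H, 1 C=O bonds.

Bonds broken (reactants):
  C–C: 2 × 358 = 716
  C–H: 10 × 422 = 4220
  C–O: 2 × 352 = 704
  O–H: 2 × 468 = 936
  O=O: 1 × 507 = 507
  Σ(broken) = 7083 kJ
Bonds formed (products):
  C–C: 2 × 358 = 716
  C–H: 8 × 422 = 3376
  C=O: 2 × 786 = 1572
  O–H: 4 × 468 = 1872
  Σ(formed) = 7536 kJ
ΔH = Σ(broken) − Σ(formed) = 7083 − 7536 = −453 kJ

ΔH ≈ −453 kJ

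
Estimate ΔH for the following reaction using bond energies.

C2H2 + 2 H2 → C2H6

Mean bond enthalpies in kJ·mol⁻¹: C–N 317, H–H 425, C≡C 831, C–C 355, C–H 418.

ΔH ≈ −346 kJ

Bonds broken (reactants):
  C≡C: 1 × 831 = 831
  C–H: 2 × 418 = 836
  H–H: 2 × 425 = 850
  Σ(broken) = 2517 kJ
Bonds formed (products):
  C–C: 1 × 355 = 355
  C–H: 6 × 418 = 2508
  Σ(formed) = 2863 kJ
ΔH = Σ(broken) − Σ(formed) = 2517 − 2863 = −346 kJ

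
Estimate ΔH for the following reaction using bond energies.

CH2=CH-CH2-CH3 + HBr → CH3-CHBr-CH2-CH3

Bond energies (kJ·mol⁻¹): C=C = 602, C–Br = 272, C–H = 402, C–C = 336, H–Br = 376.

ΔH ≈ −32 kJ

Bonds broken (reactants):
  C–C: 2 × 336 = 672
  C–H: 8 × 402 = 3216
  C=C: 1 × 602 = 602
  H–Br: 1 × 376 = 376
  Σ(broken) = 4866 kJ
Bonds formed (products):
  C–Br: 1 × 272 = 272
  C–C: 3 × 336 = 1008
  C–H: 9 × 402 = 3618
  Σ(formed) = 4898 kJ
ΔH = Σ(broken) − Σ(formed) = 4866 − 4898 = −32 kJ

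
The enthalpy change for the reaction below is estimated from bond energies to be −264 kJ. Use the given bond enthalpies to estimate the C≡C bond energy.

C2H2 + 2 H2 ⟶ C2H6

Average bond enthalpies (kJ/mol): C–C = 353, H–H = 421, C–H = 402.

D(C≡C) ≈ 855 kJ/mol

Let D be the C≡C bond energy.
Σ(broken) = 1×D + 2×402 + 2×421 = 1646 + D
Σ(formed) = 1×353 + 6×402 = 2765
ΔH = Σ(broken) − Σ(formed) = (1646 + D) − (2765) = −1119 + D
Setting this equal to −264 kJ gives D = 855 kJ/mol.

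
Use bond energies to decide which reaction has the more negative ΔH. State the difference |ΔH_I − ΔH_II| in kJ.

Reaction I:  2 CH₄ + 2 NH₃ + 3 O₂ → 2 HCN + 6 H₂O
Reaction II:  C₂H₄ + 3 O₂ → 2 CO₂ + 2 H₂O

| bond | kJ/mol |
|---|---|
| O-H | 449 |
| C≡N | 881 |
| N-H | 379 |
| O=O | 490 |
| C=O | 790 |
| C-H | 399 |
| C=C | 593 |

Reaction II, by 285 kJ

Reaction I:
  Bonds broken (reactants):
    C-H: 8 × 399 = 3192
    N-H: 6 × 379 = 2274
    O=O: 3 × 490 = 1470
    Σ(broken) = 6936 kJ
  Bonds formed (products):
    C≡N: 2 × 881 = 1762
    C-H: 2 × 399 = 798
    O-H: 12 × 449 = 5388
    Σ(formed) = 7948 kJ
  ΔH_I = 6936 − 7948 = −1012 kJ
Reaction II:
  Bonds broken (reactants):
    C-H: 4 × 399 = 1596
    C=C: 1 × 593 = 593
    O=O: 3 × 490 = 1470
    Σ(broken) = 3659 kJ
  Bonds formed (products):
    C=O: 4 × 790 = 3160
    O-H: 4 × 449 = 1796
    Σ(formed) = 4956 kJ
  ΔH_II = 3659 − 4956 = −1297 kJ
ΔH_I − ΔH_II = +285 kJ, so reaction II has the more negative ΔH; |ΔH_I − ΔH_II| = 285 kJ.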